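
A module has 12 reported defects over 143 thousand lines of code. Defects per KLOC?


Defect density = defects / KLOC
Defect density = 12 / 143
Defect density = 0.084 defects/KLOC

0.084 defects/KLOC


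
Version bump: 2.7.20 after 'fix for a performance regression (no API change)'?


Current: 2.7.20
Change category: 'fix for a performance regression (no API change)' → patch bump
SemVer rule: patch bump → increment PATCH (MAJOR and MINOR unchanged)
New: 2.7.21

2.7.21


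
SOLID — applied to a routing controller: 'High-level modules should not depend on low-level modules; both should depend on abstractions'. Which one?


This describes the Dependency Inversion Principle (DIP)

Dependency Inversion Principle (DIP)


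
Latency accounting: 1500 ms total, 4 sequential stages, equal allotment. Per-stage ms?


Formula: per_stage = total_budget / stages
per_stage = 1500 / 4
per_stage = 375.0 ms

375.0 ms


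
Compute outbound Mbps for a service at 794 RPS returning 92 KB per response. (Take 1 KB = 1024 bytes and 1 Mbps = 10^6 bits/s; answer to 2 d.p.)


Formula: Mbps = payload_bytes * RPS * 8 / 1e6
Payload per request = 92 KB = 92 * 1024 = 94208 bytes
Total bytes/sec = 94208 * 794 = 74801152
Total bits/sec = 74801152 * 8 = 598409216
Mbps = 598409216 / 1e6 = 598.41

598.41 Mbps


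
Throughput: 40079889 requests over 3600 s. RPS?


Formula: throughput = requests / seconds
throughput = 40079889 / 3600
throughput = 11133.3 requests/second

11133.3 requests/second


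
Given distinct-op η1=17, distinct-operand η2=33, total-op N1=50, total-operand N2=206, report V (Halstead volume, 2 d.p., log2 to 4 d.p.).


Formula: V = N * log2(η), where N = N1 + N2 and η = η1 + η2
η = 17 + 33 = 50
N = 50 + 206 = 256
log2(50) ≈ 5.6439
V = 256 * 5.6439 = 1444.84

1444.84


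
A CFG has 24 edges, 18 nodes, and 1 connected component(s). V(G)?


Formula: V(G) = E - N + 2P
V(G) = 24 - 18 + 2*1
V(G) = 6 + 2
V(G) = 8

8


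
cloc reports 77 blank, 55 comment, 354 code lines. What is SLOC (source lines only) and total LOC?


Total LOC = blank + comment + code
Total LOC = 77 + 55 + 354 = 486
SLOC (source only) = code = 354

Total LOC: 486, SLOC: 354


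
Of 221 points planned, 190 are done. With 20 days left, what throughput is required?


Formula: Required rate = Remaining points / Days left
Remaining = 221 - 190 = 31 points
Required rate = 31 / 20 = 1.55 points/day

1.55 points/day


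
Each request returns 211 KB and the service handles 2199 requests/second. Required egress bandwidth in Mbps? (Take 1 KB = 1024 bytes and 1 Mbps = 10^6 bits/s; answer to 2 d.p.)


Formula: Mbps = payload_bytes * RPS * 8 / 1e6
Payload per request = 211 KB = 211 * 1024 = 216064 bytes
Total bytes/sec = 216064 * 2199 = 475124736
Total bits/sec = 475124736 * 8 = 3800997888
Mbps = 3800997888 / 1e6 = 3801.0

3801.0 Mbps


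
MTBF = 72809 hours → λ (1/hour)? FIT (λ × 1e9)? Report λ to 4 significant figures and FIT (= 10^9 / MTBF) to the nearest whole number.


Formula: λ = 1 / MTBF; FIT = λ × 1e9 = 1e9 / MTBF
λ = 1 / 72809 ≈ 1.373e-05 failures/hour
FIT = 1e9 / 72809 ≈ 13735 failures per 1e9 hours (nearest whole number)

λ = 1.373e-05 /h, FIT = 13735


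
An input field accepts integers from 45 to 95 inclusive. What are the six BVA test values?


Range: [45, 95]
Boundaries: just below min, min, min+1, max-1, max, just above max
Values: [44, 45, 46, 94, 95, 96]

[44, 45, 46, 94, 95, 96]


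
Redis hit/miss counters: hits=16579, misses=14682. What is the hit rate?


Formula: hit rate = hits / (hits + misses) * 100
hit rate = 16579 / (16579 + 14682) * 100
hit rate = 16579 / 31261 * 100
hit rate = 53.03%

53.03%


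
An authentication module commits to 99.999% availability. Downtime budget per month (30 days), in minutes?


Formula: allowed downtime = period * (100 - SLA) / 100
Period (month (30 days)) = 43200 minutes
Unavailability fraction = (100 - 99.999) / 100
Allowed downtime = 43200 * (100 - 99.999) / 100
Allowed downtime = 0.432 minutes

0.432 minutes


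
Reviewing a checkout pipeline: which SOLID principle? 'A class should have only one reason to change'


This describes the Single Responsibility Principle (SRP)

Single Responsibility Principle (SRP)


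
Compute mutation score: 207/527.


Mutation score = killed / total * 100
Mutation score = 207 / 527 * 100
Mutation score = 39.28%

39.28%


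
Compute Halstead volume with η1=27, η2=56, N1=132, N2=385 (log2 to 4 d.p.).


Formula: V = N * log2(η), where N = N1 + N2 and η = η1 + η2
η = 27 + 56 = 83
N = 132 + 385 = 517
log2(83) ≈ 6.3750
V = 517 * 6.3750 = 3295.88

3295.88


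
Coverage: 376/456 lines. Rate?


Coverage = covered / total * 100
Coverage = 376 / 456 * 100
Coverage = 82.46%

82.46%


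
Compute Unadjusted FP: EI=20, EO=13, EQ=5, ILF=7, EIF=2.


UFP = EI*4 + EO*5 + EQ*4 + ILF*10 + EIF*7
UFP = 20*4 + 13*5 + 5*4 + 7*10 + 2*7
UFP = 80 + 65 + 20 + 70 + 14
UFP = 249

249


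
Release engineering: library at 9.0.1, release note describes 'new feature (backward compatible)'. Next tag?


Current: 9.0.1
Change category: 'new feature (backward compatible)' → minor bump
SemVer rule: minor bump → increment MINOR, reset PATCH to 0 (MAJOR unchanged)
New: 9.1.0

9.1.0


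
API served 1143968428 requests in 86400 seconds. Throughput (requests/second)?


Formula: throughput = requests / seconds
throughput = 1143968428 / 86400
throughput = 13240.38 requests/second

13240.38 requests/second


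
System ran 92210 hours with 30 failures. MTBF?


Formula: MTBF = Total operating time / Number of failures
MTBF = 92210 / 30
MTBF = 3073.67 hours

3073.67 hours


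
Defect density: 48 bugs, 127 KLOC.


Defect density = defects / KLOC
Defect density = 48 / 127
Defect density = 0.378 defects/KLOC

0.378 defects/KLOC


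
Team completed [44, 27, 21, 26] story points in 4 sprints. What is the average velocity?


Formula: Avg velocity = Total points / Number of sprints
Points: [44, 27, 21, 26]
Sum = 44 + 27 + 21 + 26 = 118
Avg velocity = 118 / 4 = 29.5 points/sprint

29.5 points/sprint


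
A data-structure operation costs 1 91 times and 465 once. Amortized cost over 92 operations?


Formula: Amortized cost = Total cost / Operations
Total cost = (91 * 1) + (1 * 465)
Total cost = 91 + 465 = 556
Amortized = 556 / 92 = 6.0435

6.0435


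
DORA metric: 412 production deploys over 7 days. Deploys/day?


Formula: deployments per day = releases / days
= 412 / 7
= 58.857 deploys/day
(equivalently, 412.0 deploys/week)

58.857 deploys/day


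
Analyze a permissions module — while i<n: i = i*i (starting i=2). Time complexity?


Reasoning: squaring drives double-exponential growth; iterations ~ log log n
Complexity: O(log log n)

O(log log n)


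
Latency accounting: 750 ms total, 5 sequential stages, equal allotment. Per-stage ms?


Formula: per_stage = total_budget / stages
per_stage = 750 / 5
per_stage = 150.0 ms

150.0 ms


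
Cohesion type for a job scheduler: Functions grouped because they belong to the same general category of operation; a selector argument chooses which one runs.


Reasoning: Grouped by category of activity, not by data or sequence
Type: Logical cohesion

Logical cohesion


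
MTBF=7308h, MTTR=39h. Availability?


Availability = MTBF / (MTBF + MTTR)
Availability = 7308 / (7308 + 39)
Availability = 7308 / 7347
Availability = 99.4692%

99.4692%


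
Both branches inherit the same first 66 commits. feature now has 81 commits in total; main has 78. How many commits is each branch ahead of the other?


Common ancestor: commit #66
feature commits after divergence: 81 - 66 = 15
main commits after divergence: 78 - 66 = 12
feature is 15 commits ahead of main
main is 12 commits ahead of feature

feature ahead: 15, main ahead: 12


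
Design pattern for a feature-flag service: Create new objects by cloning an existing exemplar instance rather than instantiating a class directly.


This matches the Prototype pattern

Prototype


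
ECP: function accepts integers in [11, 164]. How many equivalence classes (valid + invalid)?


Valid range: [11, 164]
Class 1: x < 11 — invalid
Class 2: 11 ≤ x ≤ 164 — valid
Class 3: x > 164 — invalid
Total equivalence classes: 3

3 equivalence classes


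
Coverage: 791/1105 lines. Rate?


Coverage = covered / total * 100
Coverage = 791 / 1105 * 100
Coverage = 71.58%

71.58%


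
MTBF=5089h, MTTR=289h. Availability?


Availability = MTBF / (MTBF + MTTR)
Availability = 5089 / (5089 + 289)
Availability = 5089 / 5378
Availability = 94.6263%

94.6263%


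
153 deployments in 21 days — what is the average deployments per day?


Formula: deployments per day = releases / days
= 153 / 21
= 7.286 deploys/day
(equivalently, 51.0 deploys/week)

7.286 deploys/day


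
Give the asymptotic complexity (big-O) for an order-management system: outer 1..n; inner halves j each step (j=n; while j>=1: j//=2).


Reasoning: n times log n
Complexity: O(n log n)

O(n log n)


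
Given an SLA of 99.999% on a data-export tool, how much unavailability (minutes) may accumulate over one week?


Formula: allowed downtime = period * (100 - SLA) / 100
Period (week) = 10080 minutes
Unavailability fraction = (100 - 99.999) / 100
Allowed downtime = 10080 * (100 - 99.999) / 100
Allowed downtime = 0.1008 minutes

0.1008 minutes


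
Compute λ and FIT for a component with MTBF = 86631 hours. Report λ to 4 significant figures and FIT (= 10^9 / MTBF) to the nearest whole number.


Formula: λ = 1 / MTBF; FIT = λ × 1e9 = 1e9 / MTBF
λ = 1 / 86631 ≈ 1.154e-05 failures/hour
FIT = 1e9 / 86631 ≈ 11543 failures per 1e9 hours (nearest whole number)

λ = 1.154e-05 /h, FIT = 11543


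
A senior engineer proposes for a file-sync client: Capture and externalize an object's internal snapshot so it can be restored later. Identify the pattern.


This matches the Memento pattern

Memento


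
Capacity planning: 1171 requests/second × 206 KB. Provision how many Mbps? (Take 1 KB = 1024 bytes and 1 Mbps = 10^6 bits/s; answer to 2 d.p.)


Formula: Mbps = payload_bytes * RPS * 8 / 1e6
Payload per request = 206 KB = 206 * 1024 = 210944 bytes
Total bytes/sec = 210944 * 1171 = 247015424
Total bits/sec = 247015424 * 8 = 1976123392
Mbps = 1976123392 / 1e6 = 1976.12

1976.12 Mbps


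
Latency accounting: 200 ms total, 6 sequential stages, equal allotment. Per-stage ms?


Formula: per_stage = total_budget / stages
per_stage = 200 / 6
per_stage = 33.33 ms

33.33 ms


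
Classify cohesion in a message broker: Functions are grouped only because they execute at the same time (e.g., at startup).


Reasoning: Related by timing only
Type: Temporal cohesion

Temporal cohesion


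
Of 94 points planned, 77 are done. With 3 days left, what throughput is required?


Formula: Required rate = Remaining points / Days left
Remaining = 94 - 77 = 17 points
Required rate = 17 / 3 = 5.67 points/day

5.67 points/day


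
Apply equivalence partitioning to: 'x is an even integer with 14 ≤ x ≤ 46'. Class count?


Constraint: even integers in [14, 46]
Class 1: x < 14 — out-of-range invalid
Class 2: x in [14,46] but odd — wrong type invalid
Class 3: x in [14,46] and even — valid
Class 4: x > 46 — out-of-range invalid
Total equivalence classes: 4

4 equivalence classes


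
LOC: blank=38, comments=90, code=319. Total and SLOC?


Total LOC = blank + comment + code
Total LOC = 38 + 90 + 319 = 447
SLOC (source only) = code = 319

Total LOC: 447, SLOC: 319


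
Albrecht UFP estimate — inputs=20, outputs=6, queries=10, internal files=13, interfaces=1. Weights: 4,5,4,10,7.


UFP = EI*4 + EO*5 + EQ*4 + ILF*10 + EIF*7
UFP = 20*4 + 6*5 + 10*4 + 13*10 + 1*7
UFP = 80 + 30 + 40 + 130 + 7
UFP = 287

287


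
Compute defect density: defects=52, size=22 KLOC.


Defect density = defects / KLOC
Defect density = 52 / 22
Defect density = 2.364 defects/KLOC

2.364 defects/KLOC


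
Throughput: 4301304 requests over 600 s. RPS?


Formula: throughput = requests / seconds
throughput = 4301304 / 600
throughput = 7168.84 requests/second

7168.84 requests/second


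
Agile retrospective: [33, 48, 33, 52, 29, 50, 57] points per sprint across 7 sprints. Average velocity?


Formula: Avg velocity = Total points / Number of sprints
Points: [33, 48, 33, 52, 29, 50, 57]
Sum = 33 + 48 + 33 + 52 + 29 + 50 + 57 = 302
Avg velocity = 302 / 7 = 43.14 points/sprint

43.14 points/sprint


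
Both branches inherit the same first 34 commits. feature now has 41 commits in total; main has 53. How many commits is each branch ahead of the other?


Common ancestor: commit #34
feature commits after divergence: 41 - 34 = 7
main commits after divergence: 53 - 34 = 19
feature is 7 commits ahead of main
main is 19 commits ahead of feature

feature ahead: 7, main ahead: 19


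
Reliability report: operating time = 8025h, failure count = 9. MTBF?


Formula: MTBF = Total operating time / Number of failures
MTBF = 8025 / 9
MTBF = 891.67 hours

891.67 hours


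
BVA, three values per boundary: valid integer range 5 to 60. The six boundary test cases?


Range: [5, 60]
Boundaries: just below min, min, min+1, max-1, max, just above max
Values: [4, 5, 6, 59, 60, 61]

[4, 5, 6, 59, 60, 61]


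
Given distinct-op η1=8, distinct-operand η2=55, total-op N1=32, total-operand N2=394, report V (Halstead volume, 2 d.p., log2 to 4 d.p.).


Formula: V = N * log2(η), where N = N1 + N2 and η = η1 + η2
η = 8 + 55 = 63
N = 32 + 394 = 426
log2(63) ≈ 5.9773
V = 426 * 5.9773 = 2546.33

2546.33


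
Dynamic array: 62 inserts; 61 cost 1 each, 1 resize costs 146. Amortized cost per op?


Formula: Amortized cost = Total cost / Operations
Total cost = (61 * 1) + (1 * 146)
Total cost = 61 + 146 = 207
Amortized = 207 / 62 = 3.3387

3.3387


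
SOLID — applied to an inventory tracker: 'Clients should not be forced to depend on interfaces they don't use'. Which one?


This describes the Interface Segregation Principle (ISP)

Interface Segregation Principle (ISP)


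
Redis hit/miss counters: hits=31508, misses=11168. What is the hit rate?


Formula: hit rate = hits / (hits + misses) * 100
hit rate = 31508 / (31508 + 11168) * 100
hit rate = 31508 / 42676 * 100
hit rate = 73.83%

73.83%


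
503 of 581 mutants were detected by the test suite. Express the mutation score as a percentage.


Mutation score = killed / total * 100
Mutation score = 503 / 581 * 100
Mutation score = 86.57%

86.57%


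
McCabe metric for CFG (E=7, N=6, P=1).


Formula: V(G) = E - N + 2P
V(G) = 7 - 6 + 2*1
V(G) = 1 + 2
V(G) = 3

3


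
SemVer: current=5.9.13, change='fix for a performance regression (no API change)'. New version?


Current: 5.9.13
Change category: 'fix for a performance regression (no API change)' → patch bump
SemVer rule: patch bump → increment PATCH (MAJOR and MINOR unchanged)
New: 5.9.14

5.9.14


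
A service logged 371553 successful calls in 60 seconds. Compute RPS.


Formula: throughput = requests / seconds
throughput = 371553 / 60
throughput = 6192.55 requests/second

6192.55 requests/second


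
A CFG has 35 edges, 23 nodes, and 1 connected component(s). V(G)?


Formula: V(G) = E - N + 2P
V(G) = 35 - 23 + 2*1
V(G) = 12 + 2
V(G) = 14

14


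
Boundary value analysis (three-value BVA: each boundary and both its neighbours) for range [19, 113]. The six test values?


Range: [19, 113]
Boundaries: just below min, min, min+1, max-1, max, just above max
Values: [18, 19, 20, 112, 113, 114]

[18, 19, 20, 112, 113, 114]


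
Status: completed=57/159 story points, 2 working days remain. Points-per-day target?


Formula: Required rate = Remaining points / Days left
Remaining = 159 - 57 = 102 points
Required rate = 102 / 2 = 51.0 points/day

51.0 points/day


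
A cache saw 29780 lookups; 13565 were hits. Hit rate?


Formula: hit rate = hits / (hits + misses) * 100
hit rate = 13565 / (13565 + 16215) * 100
hit rate = 13565 / 29780 * 100
hit rate = 45.55%

45.55%


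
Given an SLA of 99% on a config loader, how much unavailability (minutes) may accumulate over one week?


Formula: allowed downtime = period * (100 - SLA) / 100
Period (week) = 10080 minutes
Unavailability fraction = (100 - 99.0) / 100
Allowed downtime = 10080 * (100 - 99.0) / 100
Allowed downtime = 100.8 minutes

100.8 minutes


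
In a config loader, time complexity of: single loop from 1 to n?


Reasoning: one pass through n items
Complexity: O(n)

O(n)


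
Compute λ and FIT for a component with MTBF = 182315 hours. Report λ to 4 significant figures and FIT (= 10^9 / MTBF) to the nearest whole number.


Formula: λ = 1 / MTBF; FIT = λ × 1e9 = 1e9 / MTBF
λ = 1 / 182315 ≈ 5.485e-06 failures/hour
FIT = 1e9 / 182315 ≈ 5485 failures per 1e9 hours (nearest whole number)

λ = 5.485e-06 /h, FIT = 5485


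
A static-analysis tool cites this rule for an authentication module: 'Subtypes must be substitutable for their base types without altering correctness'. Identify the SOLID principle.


This describes the Liskov Substitution Principle (LSP)

Liskov Substitution Principle (LSP)


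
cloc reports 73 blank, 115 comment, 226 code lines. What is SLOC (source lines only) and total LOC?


Total LOC = blank + comment + code
Total LOC = 73 + 115 + 226 = 414
SLOC (source only) = code = 226

Total LOC: 414, SLOC: 226


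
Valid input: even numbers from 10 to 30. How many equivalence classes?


Constraint: even integers in [10, 30]
Class 1: x < 10 — out-of-range invalid
Class 2: x in [10,30] but odd — wrong type invalid
Class 3: x in [10,30] and even — valid
Class 4: x > 30 — out-of-range invalid
Total equivalence classes: 4

4 equivalence classes


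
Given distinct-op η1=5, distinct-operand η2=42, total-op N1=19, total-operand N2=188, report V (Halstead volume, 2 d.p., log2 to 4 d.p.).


Formula: V = N * log2(η), where N = N1 + N2 and η = η1 + η2
η = 5 + 42 = 47
N = 19 + 188 = 207
log2(47) ≈ 5.5546
V = 207 * 5.5546 = 1149.80

1149.80


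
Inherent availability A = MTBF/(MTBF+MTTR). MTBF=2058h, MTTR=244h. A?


Availability = MTBF / (MTBF + MTTR)
Availability = 2058 / (2058 + 244)
Availability = 2058 / 2302
Availability = 89.4005%

89.4005%


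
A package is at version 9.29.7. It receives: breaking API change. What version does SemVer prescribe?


Current: 9.29.7
Change category: 'breaking API change' → major bump
SemVer rule: major bump → increment MAJOR, reset MINOR and PATCH to 0
New: 10.0.0

10.0.0


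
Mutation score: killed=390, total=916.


Mutation score = killed / total * 100
Mutation score = 390 / 916 * 100
Mutation score = 42.58%

42.58%


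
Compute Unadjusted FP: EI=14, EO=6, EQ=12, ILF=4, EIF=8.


UFP = EI*4 + EO*5 + EQ*4 + ILF*10 + EIF*7
UFP = 14*4 + 6*5 + 12*4 + 4*10 + 8*7
UFP = 56 + 30 + 48 + 40 + 56
UFP = 230

230


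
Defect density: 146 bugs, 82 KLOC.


Defect density = defects / KLOC
Defect density = 146 / 82
Defect density = 1.78 defects/KLOC

1.78 defects/KLOC


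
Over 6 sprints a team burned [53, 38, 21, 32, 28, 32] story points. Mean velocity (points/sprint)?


Formula: Avg velocity = Total points / Number of sprints
Points: [53, 38, 21, 32, 28, 32]
Sum = 53 + 38 + 21 + 32 + 28 + 32 = 204
Avg velocity = 204 / 6 = 34.0 points/sprint

34.0 points/sprint


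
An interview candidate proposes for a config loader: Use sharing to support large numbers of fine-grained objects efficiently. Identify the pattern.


This matches the Flyweight pattern

Flyweight


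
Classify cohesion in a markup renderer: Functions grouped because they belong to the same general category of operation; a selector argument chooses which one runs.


Reasoning: Grouped by category of activity, not by data or sequence
Type: Logical cohesion

Logical cohesion


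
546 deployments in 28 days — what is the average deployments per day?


Formula: deployments per day = releases / days
= 546 / 28
= 19.5 deploys/day
(equivalently, 136.5 deploys/week)

19.5 deploys/day


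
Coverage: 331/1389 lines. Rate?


Coverage = covered / total * 100
Coverage = 331 / 1389 * 100
Coverage = 23.83%

23.83%


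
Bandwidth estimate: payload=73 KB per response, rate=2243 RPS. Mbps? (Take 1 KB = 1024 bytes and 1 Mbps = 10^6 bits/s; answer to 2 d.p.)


Formula: Mbps = payload_bytes * RPS * 8 / 1e6
Payload per request = 73 KB = 73 * 1024 = 74752 bytes
Total bytes/sec = 74752 * 2243 = 167668736
Total bits/sec = 167668736 * 8 = 1341349888
Mbps = 1341349888 / 1e6 = 1341.35

1341.35 Mbps


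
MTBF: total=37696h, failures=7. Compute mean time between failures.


Formula: MTBF = Total operating time / Number of failures
MTBF = 37696 / 7
MTBF = 5385.14 hours

5385.14 hours


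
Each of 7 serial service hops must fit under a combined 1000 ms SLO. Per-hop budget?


Formula: per_stage = total_budget / stages
per_stage = 1000 / 7
per_stage = 142.86 ms

142.86 ms


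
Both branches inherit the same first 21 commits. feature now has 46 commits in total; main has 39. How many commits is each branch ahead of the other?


Common ancestor: commit #21
feature commits after divergence: 46 - 21 = 25
main commits after divergence: 39 - 21 = 18
feature is 25 commits ahead of main
main is 18 commits ahead of feature

feature ahead: 25, main ahead: 18


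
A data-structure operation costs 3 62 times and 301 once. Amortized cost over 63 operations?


Formula: Amortized cost = Total cost / Operations
Total cost = (62 * 3) + (1 * 301)
Total cost = 186 + 301 = 487
Amortized = 487 / 63 = 7.7302

7.7302


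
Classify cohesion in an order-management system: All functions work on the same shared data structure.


Reasoning: Functions share data
Type: Communicational cohesion

Communicational cohesion


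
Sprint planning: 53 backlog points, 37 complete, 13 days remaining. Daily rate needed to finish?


Formula: Required rate = Remaining points / Days left
Remaining = 53 - 37 = 16 points
Required rate = 16 / 13 = 1.23 points/day

1.23 points/day


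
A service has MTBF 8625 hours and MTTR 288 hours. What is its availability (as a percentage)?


Availability = MTBF / (MTBF + MTTR)
Availability = 8625 / (8625 + 288)
Availability = 8625 / 8913
Availability = 96.7688%

96.7688%


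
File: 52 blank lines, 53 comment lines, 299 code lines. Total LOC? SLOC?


Total LOC = blank + comment + code
Total LOC = 52 + 53 + 299 = 404
SLOC (source only) = code = 299

Total LOC: 404, SLOC: 299


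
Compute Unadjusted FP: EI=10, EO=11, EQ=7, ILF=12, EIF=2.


UFP = EI*4 + EO*5 + EQ*4 + ILF*10 + EIF*7
UFP = 10*4 + 11*5 + 7*4 + 12*10 + 2*7
UFP = 40 + 55 + 28 + 120 + 14
UFP = 257

257


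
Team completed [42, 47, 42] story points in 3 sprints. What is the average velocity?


Formula: Avg velocity = Total points / Number of sprints
Points: [42, 47, 42]
Sum = 42 + 47 + 42 = 131
Avg velocity = 131 / 3 = 43.67 points/sprint

43.67 points/sprint


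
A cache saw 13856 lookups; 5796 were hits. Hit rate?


Formula: hit rate = hits / (hits + misses) * 100
hit rate = 5796 / (5796 + 8060) * 100
hit rate = 5796 / 13856 * 100
hit rate = 41.83%

41.83%


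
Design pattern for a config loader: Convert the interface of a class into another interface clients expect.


This matches the Adapter pattern

Adapter


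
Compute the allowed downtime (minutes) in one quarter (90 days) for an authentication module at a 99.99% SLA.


Formula: allowed downtime = period * (100 - SLA) / 100
Period (quarter (90 days)) = 129600 minutes
Unavailability fraction = (100 - 99.99) / 100
Allowed downtime = 129600 * (100 - 99.99) / 100
Allowed downtime = 12.96 minutes

12.96 minutes


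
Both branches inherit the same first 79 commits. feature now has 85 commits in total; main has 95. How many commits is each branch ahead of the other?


Common ancestor: commit #79
feature commits after divergence: 85 - 79 = 6
main commits after divergence: 95 - 79 = 16
feature is 6 commits ahead of main
main is 16 commits ahead of feature

feature ahead: 6, main ahead: 16


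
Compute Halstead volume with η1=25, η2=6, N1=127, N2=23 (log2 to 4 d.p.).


Formula: V = N * log2(η), where N = N1 + N2 and η = η1 + η2
η = 25 + 6 = 31
N = 127 + 23 = 150
log2(31) ≈ 4.9542
V = 150 * 4.9542 = 743.13

743.13


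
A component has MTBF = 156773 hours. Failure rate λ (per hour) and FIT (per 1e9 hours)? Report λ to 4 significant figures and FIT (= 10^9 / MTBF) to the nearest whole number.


Formula: λ = 1 / MTBF; FIT = λ × 1e9 = 1e9 / MTBF
λ = 1 / 156773 ≈ 6.379e-06 failures/hour
FIT = 1e9 / 156773 ≈ 6379 failures per 1e9 hours (nearest whole number)

λ = 6.379e-06 /h, FIT = 6379


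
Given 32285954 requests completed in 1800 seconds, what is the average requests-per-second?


Formula: throughput = requests / seconds
throughput = 32285954 / 1800
throughput = 17936.64 requests/second

17936.64 requests/second


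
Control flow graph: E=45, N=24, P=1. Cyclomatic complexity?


Formula: V(G) = E - N + 2P
V(G) = 45 - 24 + 2*1
V(G) = 21 + 2
V(G) = 23

23


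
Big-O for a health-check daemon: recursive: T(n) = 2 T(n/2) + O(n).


Reasoning: master theorem case 2 (merge-sort recurrence)
Complexity: O(n log n)

O(n log n)


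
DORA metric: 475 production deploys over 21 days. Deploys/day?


Formula: deployments per day = releases / days
= 475 / 21
= 22.619 deploys/day
(equivalently, 158.33 deploys/week)

22.619 deploys/day


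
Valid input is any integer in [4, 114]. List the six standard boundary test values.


Range: [4, 114]
Boundaries: just below min, min, min+1, max-1, max, just above max
Values: [3, 4, 5, 113, 114, 115]

[3, 4, 5, 113, 114, 115]


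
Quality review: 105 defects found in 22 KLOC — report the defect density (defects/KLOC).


Defect density = defects / KLOC
Defect density = 105 / 22
Defect density = 4.773 defects/KLOC

4.773 defects/KLOC


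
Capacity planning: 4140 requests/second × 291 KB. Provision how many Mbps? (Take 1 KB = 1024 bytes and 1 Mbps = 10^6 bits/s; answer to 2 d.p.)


Formula: Mbps = payload_bytes * RPS * 8 / 1e6
Payload per request = 291 KB = 291 * 1024 = 297984 bytes
Total bytes/sec = 297984 * 4140 = 1233653760
Total bits/sec = 1233653760 * 8 = 9869230080
Mbps = 9869230080 / 1e6 = 9869.23

9869.23 Mbps


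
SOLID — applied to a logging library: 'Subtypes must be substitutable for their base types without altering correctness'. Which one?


This describes the Liskov Substitution Principle (LSP)

Liskov Substitution Principle (LSP)


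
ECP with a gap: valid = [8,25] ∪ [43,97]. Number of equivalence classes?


Valid ranges: [8,25] and [43,97]
Class 1: x < 8 — invalid
Class 2: 8 ≤ x ≤ 25 — valid
Class 3: 25 < x < 43 — invalid (gap between ranges)
Class 4: 43 ≤ x ≤ 97 — valid
Class 5: x > 97 — invalid
Total equivalence classes: 5

5 equivalence classes


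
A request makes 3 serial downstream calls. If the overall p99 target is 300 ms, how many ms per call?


Formula: per_stage = total_budget / stages
per_stage = 300 / 3
per_stage = 100.0 ms

100.0 ms


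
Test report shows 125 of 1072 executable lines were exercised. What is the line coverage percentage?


Coverage = covered / total * 100
Coverage = 125 / 1072 * 100
Coverage = 11.66%

11.66%


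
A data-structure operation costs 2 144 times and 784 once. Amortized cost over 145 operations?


Formula: Amortized cost = Total cost / Operations
Total cost = (144 * 2) + (1 * 784)
Total cost = 288 + 784 = 1072
Amortized = 1072 / 145 = 7.3931

7.3931


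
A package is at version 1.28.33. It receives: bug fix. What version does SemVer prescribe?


Current: 1.28.33
Change category: 'bug fix' → patch bump
SemVer rule: patch bump → increment PATCH (MAJOR and MINOR unchanged)
New: 1.28.34

1.28.34


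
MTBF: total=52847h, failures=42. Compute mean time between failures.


Formula: MTBF = Total operating time / Number of failures
MTBF = 52847 / 42
MTBF = 1258.26 hours

1258.26 hours


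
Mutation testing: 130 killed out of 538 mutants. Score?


Mutation score = killed / total * 100
Mutation score = 130 / 538 * 100
Mutation score = 24.16%

24.16%


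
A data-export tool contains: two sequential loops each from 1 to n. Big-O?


Reasoning: sequential dominates: O(n) + O(n) = O(n)
Complexity: O(n)

O(n)


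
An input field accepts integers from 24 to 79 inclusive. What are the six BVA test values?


Range: [24, 79]
Boundaries: just below min, min, min+1, max-1, max, just above max
Values: [23, 24, 25, 78, 79, 80]

[23, 24, 25, 78, 79, 80]


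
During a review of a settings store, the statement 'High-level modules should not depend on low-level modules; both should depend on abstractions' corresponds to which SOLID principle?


This describes the Dependency Inversion Principle (DIP)

Dependency Inversion Principle (DIP)


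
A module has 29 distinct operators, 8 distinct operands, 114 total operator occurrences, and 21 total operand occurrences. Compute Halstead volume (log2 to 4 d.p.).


Formula: V = N * log2(η), where N = N1 + N2 and η = η1 + η2
η = 29 + 8 = 37
N = 114 + 21 = 135
log2(37) ≈ 5.2095
V = 135 * 5.2095 = 703.28

703.28


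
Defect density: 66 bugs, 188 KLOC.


Defect density = defects / KLOC
Defect density = 66 / 188
Defect density = 0.351 defects/KLOC

0.351 defects/KLOC


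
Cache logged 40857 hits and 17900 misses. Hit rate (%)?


Formula: hit rate = hits / (hits + misses) * 100
hit rate = 40857 / (40857 + 17900) * 100
hit rate = 40857 / 58757 * 100
hit rate = 69.54%

69.54%


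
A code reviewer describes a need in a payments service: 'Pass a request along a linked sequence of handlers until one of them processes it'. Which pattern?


This matches the Chain of Responsibility pattern

Chain of Responsibility


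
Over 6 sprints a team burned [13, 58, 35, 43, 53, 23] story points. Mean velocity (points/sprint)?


Formula: Avg velocity = Total points / Number of sprints
Points: [13, 58, 35, 43, 53, 23]
Sum = 13 + 58 + 35 + 43 + 53 + 23 = 225
Avg velocity = 225 / 6 = 37.5 points/sprint

37.5 points/sprint


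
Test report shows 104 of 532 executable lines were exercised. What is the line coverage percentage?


Coverage = covered / total * 100
Coverage = 104 / 532 * 100
Coverage = 19.55%

19.55%


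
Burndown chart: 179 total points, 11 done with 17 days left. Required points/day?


Formula: Required rate = Remaining points / Days left
Remaining = 179 - 11 = 168 points
Required rate = 168 / 17 = 9.88 points/day

9.88 points/day


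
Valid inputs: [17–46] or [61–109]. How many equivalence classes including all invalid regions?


Valid ranges: [17,46] and [61,109]
Class 1: x < 17 — invalid
Class 2: 17 ≤ x ≤ 46 — valid
Class 3: 46 < x < 61 — invalid (gap between ranges)
Class 4: 61 ≤ x ≤ 109 — valid
Class 5: x > 109 — invalid
Total equivalence classes: 5

5 equivalence classes


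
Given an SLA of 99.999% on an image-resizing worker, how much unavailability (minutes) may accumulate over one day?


Formula: allowed downtime = period * (100 - SLA) / 100
Period (day) = 1440 minutes
Unavailability fraction = (100 - 99.999) / 100
Allowed downtime = 1440 * (100 - 99.999) / 100
Allowed downtime = 0.0144 minutes

0.0144 minutes


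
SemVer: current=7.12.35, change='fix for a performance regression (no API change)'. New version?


Current: 7.12.35
Change category: 'fix for a performance regression (no API change)' → patch bump
SemVer rule: patch bump → increment PATCH (MAJOR and MINOR unchanged)
New: 7.12.36

7.12.36


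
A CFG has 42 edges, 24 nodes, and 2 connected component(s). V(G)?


Formula: V(G) = E - N + 2P
V(G) = 42 - 24 + 2*2
V(G) = 18 + 4
V(G) = 22

22


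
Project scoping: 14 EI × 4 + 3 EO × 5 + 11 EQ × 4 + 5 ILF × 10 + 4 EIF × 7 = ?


UFP = EI*4 + EO*5 + EQ*4 + ILF*10 + EIF*7
UFP = 14*4 + 3*5 + 11*4 + 5*10 + 4*7
UFP = 56 + 15 + 44 + 50 + 28
UFP = 193

193


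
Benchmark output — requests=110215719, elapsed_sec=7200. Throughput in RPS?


Formula: throughput = requests / seconds
throughput = 110215719 / 7200
throughput = 15307.74 requests/second

15307.74 requests/second


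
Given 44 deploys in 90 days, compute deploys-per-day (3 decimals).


Formula: deployments per day = releases / days
= 44 / 90
= 0.489 deploys/day
(equivalently, 3.42 deploys/week)

0.489 deploys/day


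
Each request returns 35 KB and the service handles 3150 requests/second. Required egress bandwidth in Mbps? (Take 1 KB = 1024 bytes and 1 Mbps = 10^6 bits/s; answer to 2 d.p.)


Formula: Mbps = payload_bytes * RPS * 8 / 1e6
Payload per request = 35 KB = 35 * 1024 = 35840 bytes
Total bytes/sec = 35840 * 3150 = 112896000
Total bits/sec = 112896000 * 8 = 903168000
Mbps = 903168000 / 1e6 = 903.17

903.17 Mbps


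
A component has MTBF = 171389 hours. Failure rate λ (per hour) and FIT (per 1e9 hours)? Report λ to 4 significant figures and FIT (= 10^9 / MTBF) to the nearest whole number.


Formula: λ = 1 / MTBF; FIT = λ × 1e9 = 1e9 / MTBF
λ = 1 / 171389 ≈ 5.835e-06 failures/hour
FIT = 1e9 / 171389 ≈ 5835 failures per 1e9 hours (nearest whole number)

λ = 5.835e-06 /h, FIT = 5835


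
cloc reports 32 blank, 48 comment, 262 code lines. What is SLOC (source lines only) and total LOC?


Total LOC = blank + comment + code
Total LOC = 32 + 48 + 262 = 342
SLOC (source only) = code = 262

Total LOC: 342, SLOC: 262


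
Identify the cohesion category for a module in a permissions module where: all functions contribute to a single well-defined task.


Reasoning: Best: single purpose
Type: Functional cohesion

Functional cohesion


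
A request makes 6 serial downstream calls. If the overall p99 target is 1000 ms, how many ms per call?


Formula: per_stage = total_budget / stages
per_stage = 1000 / 6
per_stage = 166.67 ms

166.67 ms


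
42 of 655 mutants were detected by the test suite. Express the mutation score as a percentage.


Mutation score = killed / total * 100
Mutation score = 42 / 655 * 100
Mutation score = 6.41%

6.41%


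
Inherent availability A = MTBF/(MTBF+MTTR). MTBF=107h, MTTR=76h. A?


Availability = MTBF / (MTBF + MTTR)
Availability = 107 / (107 + 76)
Availability = 107 / 183
Availability = 58.4699%

58.4699%


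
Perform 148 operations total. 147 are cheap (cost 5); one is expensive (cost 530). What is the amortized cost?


Formula: Amortized cost = Total cost / Operations
Total cost = (147 * 5) + (1 * 530)
Total cost = 735 + 530 = 1265
Amortized = 1265 / 148 = 8.5473

8.5473


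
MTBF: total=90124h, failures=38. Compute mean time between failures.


Formula: MTBF = Total operating time / Number of failures
MTBF = 90124 / 38
MTBF = 2371.68 hours

2371.68 hours


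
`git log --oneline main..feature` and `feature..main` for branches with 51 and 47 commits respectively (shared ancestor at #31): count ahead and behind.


Common ancestor: commit #31
feature commits after divergence: 51 - 31 = 20
main commits after divergence: 47 - 31 = 16
feature is 20 commits ahead of main
main is 16 commits ahead of feature

feature ahead: 20, main ahead: 16


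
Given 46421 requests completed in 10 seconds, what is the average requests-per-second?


Formula: throughput = requests / seconds
throughput = 46421 / 10
throughput = 4642.1 requests/second

4642.1 requests/second


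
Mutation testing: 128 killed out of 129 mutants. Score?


Mutation score = killed / total * 100
Mutation score = 128 / 129 * 100
Mutation score = 99.22%

99.22%


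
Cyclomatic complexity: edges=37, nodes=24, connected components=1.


Formula: V(G) = E - N + 2P
V(G) = 37 - 24 + 2*1
V(G) = 13 + 2
V(G) = 15

15


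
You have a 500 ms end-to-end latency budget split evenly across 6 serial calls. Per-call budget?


Formula: per_stage = total_budget / stages
per_stage = 500 / 6
per_stage = 83.33 ms

83.33 ms


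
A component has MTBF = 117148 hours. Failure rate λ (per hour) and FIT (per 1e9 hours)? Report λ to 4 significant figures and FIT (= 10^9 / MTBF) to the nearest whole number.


Formula: λ = 1 / MTBF; FIT = λ × 1e9 = 1e9 / MTBF
λ = 1 / 117148 ≈ 8.536e-06 failures/hour
FIT = 1e9 / 117148 ≈ 8536 failures per 1e9 hours (nearest whole number)

λ = 8.536e-06 /h, FIT = 8536


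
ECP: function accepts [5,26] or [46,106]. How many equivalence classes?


Valid ranges: [5,26] and [46,106]
Class 1: x < 5 — invalid
Class 2: 5 ≤ x ≤ 26 — valid
Class 3: 26 < x < 46 — invalid (gap between ranges)
Class 4: 46 ≤ x ≤ 106 — valid
Class 5: x > 106 — invalid
Total equivalence classes: 5

5 equivalence classes


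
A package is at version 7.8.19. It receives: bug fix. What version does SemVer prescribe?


Current: 7.8.19
Change category: 'bug fix' → patch bump
SemVer rule: patch bump → increment PATCH (MAJOR and MINOR unchanged)
New: 7.8.20

7.8.20


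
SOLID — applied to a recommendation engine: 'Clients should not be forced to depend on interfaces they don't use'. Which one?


This describes the Interface Segregation Principle (ISP)

Interface Segregation Principle (ISP)


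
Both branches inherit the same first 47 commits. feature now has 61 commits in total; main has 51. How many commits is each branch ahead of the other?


Common ancestor: commit #47
feature commits after divergence: 61 - 47 = 14
main commits after divergence: 51 - 47 = 4
feature is 14 commits ahead of main
main is 4 commits ahead of feature

feature ahead: 14, main ahead: 4


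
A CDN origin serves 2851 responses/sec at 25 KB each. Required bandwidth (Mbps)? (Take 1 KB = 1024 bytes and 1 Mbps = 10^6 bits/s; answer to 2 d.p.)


Formula: Mbps = payload_bytes * RPS * 8 / 1e6
Payload per request = 25 KB = 25 * 1024 = 25600 bytes
Total bytes/sec = 25600 * 2851 = 72985600
Total bits/sec = 72985600 * 8 = 583884800
Mbps = 583884800 / 1e6 = 583.88

583.88 Mbps


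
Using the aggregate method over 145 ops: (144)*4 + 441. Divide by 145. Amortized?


Formula: Amortized cost = Total cost / Operations
Total cost = (144 * 4) + (1 * 441)
Total cost = 576 + 441 = 1017
Amortized = 1017 / 145 = 7.0138

7.0138


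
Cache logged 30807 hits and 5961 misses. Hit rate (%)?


Formula: hit rate = hits / (hits + misses) * 100
hit rate = 30807 / (30807 + 5961) * 100
hit rate = 30807 / 36768 * 100
hit rate = 83.79%

83.79%


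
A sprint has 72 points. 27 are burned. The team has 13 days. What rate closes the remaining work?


Formula: Required rate = Remaining points / Days left
Remaining = 72 - 27 = 45 points
Required rate = 45 / 13 = 3.46 points/day

3.46 points/day


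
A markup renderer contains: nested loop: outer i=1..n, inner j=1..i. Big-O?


Reasoning: triangle: n(n+1)/2 ~ n^2/2
Complexity: O(n^2)

O(n^2)


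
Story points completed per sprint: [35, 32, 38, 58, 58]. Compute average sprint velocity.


Formula: Avg velocity = Total points / Number of sprints
Points: [35, 32, 38, 58, 58]
Sum = 35 + 32 + 38 + 58 + 58 = 221
Avg velocity = 221 / 5 = 44.2 points/sprint

44.2 points/sprint


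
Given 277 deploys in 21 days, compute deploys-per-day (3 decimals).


Formula: deployments per day = releases / days
= 277 / 21
= 13.19 deploys/day
(equivalently, 92.33 deploys/week)

13.19 deploys/day


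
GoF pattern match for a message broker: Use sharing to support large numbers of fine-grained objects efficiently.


This matches the Flyweight pattern

Flyweight


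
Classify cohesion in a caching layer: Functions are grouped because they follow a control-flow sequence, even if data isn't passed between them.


Reasoning: Grouped by order of execution within a routine, not by data flow
Type: Procedural cohesion

Procedural cohesion
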